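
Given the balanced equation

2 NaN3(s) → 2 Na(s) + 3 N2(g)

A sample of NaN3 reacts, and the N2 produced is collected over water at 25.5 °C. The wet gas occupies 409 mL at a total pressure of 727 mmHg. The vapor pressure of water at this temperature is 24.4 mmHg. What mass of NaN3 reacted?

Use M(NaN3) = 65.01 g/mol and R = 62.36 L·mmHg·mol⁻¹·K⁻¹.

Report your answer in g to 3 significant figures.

P(N2) = 727 − 24.4 = 702.6 mmHg
n(N2) = PV/RT = (702.6 × 0.4090) / (62.36 × 298.65) = 0.01543 mol
n(NaN3) = (2/3) × 0.01543 = 0.01029 mol
m(NaN3) = 0.01029 × 65.01 = 0.6690 g

0.669 g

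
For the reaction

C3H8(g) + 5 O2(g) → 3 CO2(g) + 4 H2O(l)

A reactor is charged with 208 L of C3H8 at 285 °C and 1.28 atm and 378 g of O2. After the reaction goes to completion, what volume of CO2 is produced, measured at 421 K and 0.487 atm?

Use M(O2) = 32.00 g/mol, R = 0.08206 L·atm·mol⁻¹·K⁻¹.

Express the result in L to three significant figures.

n(C3H8) = PV/RT = (1.28 × 208) / (0.08206 × 558.15) = 5.813 mol
n(O2) = 378 / 32.00 = 11.81 mol
For 5.813 mol C3H8, stoichiometry requires (5/1) × 5.813 = 29.06 mol O2; 11.81 mol is available, so O2 is limiting.
n(CO2) = (3/5) × 11.81 = 7.086 mol
V(CO2) = nRT/P = 7.086 × 0.08206 × 421 / 0.487 = 502.7 L

503 L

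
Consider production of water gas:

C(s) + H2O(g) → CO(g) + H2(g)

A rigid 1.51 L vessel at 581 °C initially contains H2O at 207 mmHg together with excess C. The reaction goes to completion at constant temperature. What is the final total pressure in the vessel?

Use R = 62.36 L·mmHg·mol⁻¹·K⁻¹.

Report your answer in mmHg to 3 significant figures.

414 mmHg

Rigid vessel, constant T ⇒ P scales with total gas moles (1 → 2).
P_final = (2/1) × 207 = 414.0 mmHg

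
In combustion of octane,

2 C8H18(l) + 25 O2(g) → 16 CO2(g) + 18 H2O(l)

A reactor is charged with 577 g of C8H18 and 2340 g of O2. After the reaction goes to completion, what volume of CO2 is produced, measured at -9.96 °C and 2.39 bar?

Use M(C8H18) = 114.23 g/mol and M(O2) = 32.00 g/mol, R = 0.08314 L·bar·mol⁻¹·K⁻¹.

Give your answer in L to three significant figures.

n(C8H18) = 577 / 114.23 = 5.051 mol
n(O2) = 2340 / 32.00 = 73.12 mol
For 5.051 mol C8H18, stoichiometry requires (25/2) × 5.051 = 63.14 mol O2; 73.12 mol is available, so C8H18 is limiting.
n(CO2) = (16/2) × 5.051 = 40.41 mol
V(CO2) = nRT/P = 40.41 × 0.08314 × 263.19 / 2.39 = 370.0 L

370 L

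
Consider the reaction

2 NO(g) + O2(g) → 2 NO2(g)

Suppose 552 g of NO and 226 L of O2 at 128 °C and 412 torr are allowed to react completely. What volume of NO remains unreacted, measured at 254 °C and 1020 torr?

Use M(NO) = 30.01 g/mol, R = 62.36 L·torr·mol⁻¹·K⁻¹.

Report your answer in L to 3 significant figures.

n(NO) = 552 / 30.01 = 18.39 mol
n(O2) = PV/RT = (412 × 226) / (62.36 × 401.15) = 3.722 mol
For 18.39 mol NO, stoichiometry requires (1/2) × 18.39 = 9.195 mol O2; 3.722 mol is available, so O2 is limiting.
n(NO) consumed = (2/1) × 3.722 = 7.444 mol; remaining = 18.39 − 7.444 = 10.95 mol
V(NO) = nRT/P = 10.95 × 62.36 × 527.15 / 1020 = 352.9 L

353 L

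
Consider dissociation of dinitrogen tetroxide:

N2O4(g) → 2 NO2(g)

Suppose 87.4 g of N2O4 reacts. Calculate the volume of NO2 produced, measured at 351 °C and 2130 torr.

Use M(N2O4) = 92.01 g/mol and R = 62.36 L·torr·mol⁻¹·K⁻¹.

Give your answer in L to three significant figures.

34.7 L

n(N2O4) = 87.40 / 92.01 = 0.9499 mol
n(NO2) = (2/1) × 0.9499 = 1.900 mol
V = nRT/P = 1.900 × 62.36 × 624.15 / 2130 = 34.72 L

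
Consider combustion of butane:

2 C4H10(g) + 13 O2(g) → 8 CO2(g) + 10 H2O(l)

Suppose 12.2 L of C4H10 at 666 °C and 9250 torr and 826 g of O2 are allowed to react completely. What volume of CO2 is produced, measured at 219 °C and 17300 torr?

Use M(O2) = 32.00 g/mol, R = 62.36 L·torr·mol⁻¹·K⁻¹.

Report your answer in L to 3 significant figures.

13.7 L

n(C4H10) = PV/RT = (9250 × 12.2) / (62.36 × 939.15) = 1.927 mol
n(O2) = 826 / 32.00 = 25.81 mol
For 1.927 mol C4H10, stoichiometry requires (13/2) × 1.927 = 12.53 mol O2; 25.81 mol is available, so C4H10 is limiting.
n(CO2) = (8/2) × 1.927 = 7.708 mol
V(CO2) = nRT/P = 7.708 × 62.36 × 492.15 / 17300 = 13.67 L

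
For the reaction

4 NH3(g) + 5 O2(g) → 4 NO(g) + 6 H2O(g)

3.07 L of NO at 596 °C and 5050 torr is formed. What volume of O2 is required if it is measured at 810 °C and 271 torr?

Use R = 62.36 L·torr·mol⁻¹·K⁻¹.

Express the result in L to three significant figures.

89.1 L

n(NO) = PV/RT = (5050 × 3.07) / (62.36 × 869.15) = 0.2860 mol
n(O2) = (5/4) × 0.2860 = 0.3575 mol
V = nRT/P = 0.3575 × 62.36 × 1083.15 / 271 = 89.10 L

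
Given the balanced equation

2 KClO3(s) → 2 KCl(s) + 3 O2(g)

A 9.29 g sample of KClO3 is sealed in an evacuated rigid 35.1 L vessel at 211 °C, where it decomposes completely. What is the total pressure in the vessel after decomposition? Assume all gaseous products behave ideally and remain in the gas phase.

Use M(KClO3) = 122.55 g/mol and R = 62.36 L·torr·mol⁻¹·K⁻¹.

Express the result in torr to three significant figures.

97.8 torr

n(KClO3) = 9.29 / 122.55 = 0.07581 mol
n(gas produced) = (3/2) × 0.07581 = 0.1137 mol
P = nRT/V = 0.1137 × 62.36 × 484.15 / 35.1 = 97.80 torr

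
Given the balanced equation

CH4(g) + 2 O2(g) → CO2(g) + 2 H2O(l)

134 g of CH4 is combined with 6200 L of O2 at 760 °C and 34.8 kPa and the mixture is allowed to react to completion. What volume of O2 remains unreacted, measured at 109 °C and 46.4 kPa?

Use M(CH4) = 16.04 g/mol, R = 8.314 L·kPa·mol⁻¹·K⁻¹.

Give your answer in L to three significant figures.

n(CH4) = 134 / 16.04 = 8.354 mol
n(O2) = PV/RT = (34.8 × 6200) / (8.314 × 1033.15) = 25.12 mol
For 8.354 mol CH4, stoichiometry requires (2/1) × 8.354 = 16.71 mol O2; 25.12 mol is available, so CH4 is limiting.
n(O2) consumed = (2/1) × 8.354 = 16.71 mol; remaining = 25.12 − 16.71 = 8.410 mol
V(O2) = nRT/P = 8.410 × 8.314 × 382.15 / 46.4 = 575.9 L

576 L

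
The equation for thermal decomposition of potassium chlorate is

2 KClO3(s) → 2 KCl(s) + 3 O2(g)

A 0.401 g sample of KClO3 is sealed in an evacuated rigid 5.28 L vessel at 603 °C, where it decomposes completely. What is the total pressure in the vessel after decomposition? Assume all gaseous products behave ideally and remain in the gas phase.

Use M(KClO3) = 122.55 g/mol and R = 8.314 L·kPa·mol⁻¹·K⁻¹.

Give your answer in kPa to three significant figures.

6.77 kPa

n(KClO3) = 0.401 / 122.55 = 0.003272 mol
n(gas produced) = (3/2) × 0.003272 = 0.004908 mol
P = nRT/V = 0.004908 × 8.314 × 876.15 / 5.28 = 6.771 kPa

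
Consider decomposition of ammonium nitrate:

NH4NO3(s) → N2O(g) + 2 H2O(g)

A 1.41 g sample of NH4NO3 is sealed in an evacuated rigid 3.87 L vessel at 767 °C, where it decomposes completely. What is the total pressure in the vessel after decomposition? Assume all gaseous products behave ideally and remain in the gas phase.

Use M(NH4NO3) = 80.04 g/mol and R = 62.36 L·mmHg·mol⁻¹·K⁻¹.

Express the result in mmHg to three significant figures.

886 mmHg

n(NH4NO3) = 1.41 / 80.04 = 0.01762 mol
n(gas produced) = (3/1) × 0.01762 = 0.05286 mol
P = nRT/V = 0.05286 × 62.36 × 1040.15 / 3.87 = 886.0 mmHg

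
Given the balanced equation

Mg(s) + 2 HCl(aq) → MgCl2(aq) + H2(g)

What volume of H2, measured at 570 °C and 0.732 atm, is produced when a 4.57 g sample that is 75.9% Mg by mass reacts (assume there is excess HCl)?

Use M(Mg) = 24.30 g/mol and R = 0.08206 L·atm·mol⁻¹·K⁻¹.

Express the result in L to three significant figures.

13.5 L

mass of Mg = 4.57 × 75.9/100 = 3.469 g
n(Mg) = 3.469 / 24.30 = 0.1428 mol
n(H2) = (1/1) × 0.1428 = 0.1428 mol
V = nRT/P = 0.1428 × 0.08206 × 843.15 / 0.732 = 13.50 L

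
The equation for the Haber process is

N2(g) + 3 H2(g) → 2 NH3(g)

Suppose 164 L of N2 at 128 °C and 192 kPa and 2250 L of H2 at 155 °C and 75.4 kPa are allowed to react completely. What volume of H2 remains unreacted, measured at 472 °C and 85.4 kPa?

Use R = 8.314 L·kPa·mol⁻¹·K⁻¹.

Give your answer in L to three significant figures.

1400 L

n(N2) = PV/RT = (192 × 164) / (8.314 × 401.15) = 9.441 mol
n(H2) = PV/RT = (75.4 × 2250) / (8.314 × 428.15) = 47.66 mol
For 9.441 mol N2, stoichiometry requires (3/1) × 9.441 = 28.32 mol H2; 47.66 mol is available, so N2 is limiting.
n(H2) consumed = (3/1) × 9.441 = 28.32 mol; remaining = 47.66 − 28.32 = 19.34 mol
V(H2) = nRT/P = 19.34 × 8.314 × 745.15 / 85.4 = 1403 L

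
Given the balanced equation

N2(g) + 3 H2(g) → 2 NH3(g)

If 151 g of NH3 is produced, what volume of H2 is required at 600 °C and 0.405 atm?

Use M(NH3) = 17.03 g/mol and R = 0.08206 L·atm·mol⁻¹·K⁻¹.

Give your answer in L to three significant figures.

n(NH3) = 151.0 / 17.03 = 8.867 mol
n(H2) = (3/2) × 8.867 = 13.30 mol
V = nRT/P = 13.30 × 0.08206 × 873.15 / 0.405 = 2353 L

2350 L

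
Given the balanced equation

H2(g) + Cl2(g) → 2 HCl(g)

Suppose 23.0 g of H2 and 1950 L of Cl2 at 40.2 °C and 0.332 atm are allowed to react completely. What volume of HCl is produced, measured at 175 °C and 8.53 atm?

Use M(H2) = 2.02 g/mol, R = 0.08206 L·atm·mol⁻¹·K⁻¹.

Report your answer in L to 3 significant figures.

n(H2) = 23.0 / 2.02 = 11.39 mol
n(Cl2) = PV/RT = (0.332 × 1950) / (0.08206 × 313.35) = 25.18 mol
For 11.39 mol H2, stoichiometry requires (1/1) × 11.39 = 11.39 mol Cl2; 25.18 mol is available, so H2 is limiting.
n(HCl) = (2/1) × 11.39 = 22.78 mol
V(HCl) = nRT/P = 22.78 × 0.08206 × 448.15 / 8.53 = 98.21 L

98.2 L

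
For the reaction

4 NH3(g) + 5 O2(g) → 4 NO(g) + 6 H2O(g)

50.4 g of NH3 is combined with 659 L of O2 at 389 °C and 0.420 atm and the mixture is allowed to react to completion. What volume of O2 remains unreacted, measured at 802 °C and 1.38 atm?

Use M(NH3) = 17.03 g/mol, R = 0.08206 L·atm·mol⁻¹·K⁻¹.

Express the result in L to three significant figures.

89.2 L

n(NH3) = 50.4 / 17.03 = 2.959 mol
n(O2) = PV/RT = (0.420 × 659) / (0.08206 × 662.15) = 5.094 mol
For 2.959 mol NH3, stoichiometry requires (5/4) × 2.959 = 3.699 mol O2; 5.094 mol is available, so NH3 is limiting.
n(O2) consumed = (5/4) × 2.959 = 3.699 mol; remaining = 5.094 − 3.699 = 1.395 mol
V(O2) = nRT/P = 1.395 × 0.08206 × 1075.15 / 1.38 = 89.19 L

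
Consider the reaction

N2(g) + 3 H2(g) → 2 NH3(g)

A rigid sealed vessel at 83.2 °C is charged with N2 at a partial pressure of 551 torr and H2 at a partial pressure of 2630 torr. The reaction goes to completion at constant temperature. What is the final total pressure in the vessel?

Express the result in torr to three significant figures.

At constant V, partial pressures at 83.2 °C are proportional to moles, so apply stoichiometry directly to pressures.
P(H2) required for 551 torr of N2 = (3/1) × 551 = 1653 torr; available 2630 torr, so N2 is limiting.
P(H2) remaining = 2630 − (3/1) × 551 = 977.0 torr
P(gaseous products) = (2)/1 × 551 = 1102 torr
P_total at 83.2 °C = 977.0 + 1102 = 2079 torr

2080 torr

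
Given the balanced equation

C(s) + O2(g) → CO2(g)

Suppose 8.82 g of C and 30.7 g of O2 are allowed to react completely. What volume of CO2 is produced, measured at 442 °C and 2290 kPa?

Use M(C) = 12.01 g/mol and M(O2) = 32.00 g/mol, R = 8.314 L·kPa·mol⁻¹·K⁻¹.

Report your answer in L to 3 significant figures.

n(C) = 8.82 / 12.01 = 0.7344 mol
n(O2) = 30.7 / 32.00 = 0.9594 mol
For 0.7344 mol C, stoichiometry requires (1/1) × 0.7344 = 0.7344 mol O2; 0.9594 mol is available, so C is limiting.
n(CO2) = (1/1) × 0.7344 = 0.7344 mol
V(CO2) = nRT/P = 0.7344 × 8.314 × 715.15 / 2290 = 1.907 L

1.91 L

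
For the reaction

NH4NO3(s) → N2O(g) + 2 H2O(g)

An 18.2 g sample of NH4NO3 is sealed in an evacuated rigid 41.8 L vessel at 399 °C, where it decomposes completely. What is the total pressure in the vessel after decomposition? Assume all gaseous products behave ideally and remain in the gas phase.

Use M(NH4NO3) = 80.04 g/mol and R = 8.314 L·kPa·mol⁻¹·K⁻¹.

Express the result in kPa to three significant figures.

n(NH4NO3) = 18.2 / 80.04 = 0.2274 mol
n(gas produced) = (3/1) × 0.2274 = 0.6822 mol
P = nRT/V = 0.6822 × 8.314 × 672.15 / 41.8 = 91.20 kPa

91.2 kPa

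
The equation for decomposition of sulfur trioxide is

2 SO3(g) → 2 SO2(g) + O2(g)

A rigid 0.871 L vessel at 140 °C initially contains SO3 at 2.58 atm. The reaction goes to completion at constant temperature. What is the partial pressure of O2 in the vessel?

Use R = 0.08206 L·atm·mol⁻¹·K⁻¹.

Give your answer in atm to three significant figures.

1.29 atm

n(SO3)₀ = PV/RT = (2.58 × 0.871) / (0.08206 × 413.15) = 0.06628 mol
n(O2) = (1/2) × 0.06628 = 0.03314 mol
P(O2) = nRT/V = 0.03314 × 0.08206 × 413.15 / 0.871 = 1.290 atm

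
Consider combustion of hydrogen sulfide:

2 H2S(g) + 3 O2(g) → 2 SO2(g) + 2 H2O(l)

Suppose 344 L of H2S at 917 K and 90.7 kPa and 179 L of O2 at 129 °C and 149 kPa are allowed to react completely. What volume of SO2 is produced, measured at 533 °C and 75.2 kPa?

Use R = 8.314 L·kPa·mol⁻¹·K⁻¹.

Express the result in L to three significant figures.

365 L

n(H2S) = PV/RT = (90.7 × 344) / (8.314 × 917) = 4.092 mol
n(O2) = PV/RT = (149 × 179) / (8.314 × 402.15) = 7.977 mol
For 4.092 mol H2S, stoichiometry requires (3/2) × 4.092 = 6.138 mol O2; 7.977 mol is available, so H2S is limiting.
n(SO2) = (2/2) × 4.092 = 4.092 mol
V(SO2) = nRT/P = 4.092 × 8.314 × 806.15 / 75.2 = 364.7 L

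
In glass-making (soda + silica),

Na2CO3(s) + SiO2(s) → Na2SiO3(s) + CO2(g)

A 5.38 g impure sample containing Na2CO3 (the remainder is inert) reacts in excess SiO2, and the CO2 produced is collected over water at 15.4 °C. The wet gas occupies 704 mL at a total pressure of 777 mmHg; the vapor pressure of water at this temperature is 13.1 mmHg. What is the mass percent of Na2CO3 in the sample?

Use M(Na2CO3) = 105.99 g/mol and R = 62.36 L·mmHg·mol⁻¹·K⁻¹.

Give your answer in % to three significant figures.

58.9 %

P(CO2) = 777 − 13.1 = 763.9 mmHg
n(CO2) = PV/RT = (763.9 × 0.7040) / (62.36 × 288.55) = 0.02989 mol
n(Na2CO3) = (1/1) × 0.02989 = 0.02989 mol
m(Na2CO3) = 0.02989 × 105.99 = 3.168 g
%Na2CO3 = 3.168 / 5.38 × 100 = 58.88%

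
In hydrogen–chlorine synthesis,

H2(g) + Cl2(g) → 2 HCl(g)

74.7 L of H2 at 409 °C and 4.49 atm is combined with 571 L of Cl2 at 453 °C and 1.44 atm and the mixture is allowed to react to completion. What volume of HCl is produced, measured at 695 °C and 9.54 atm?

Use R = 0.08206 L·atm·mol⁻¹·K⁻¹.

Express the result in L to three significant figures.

n(H2) = PV/RT = (4.49 × 74.7) / (0.08206 × 682.15) = 5.992 mol
n(Cl2) = PV/RT = (1.44 × 571) / (0.08206 × 726.15) = 13.80 mol
For 5.992 mol H2, stoichiometry requires (1/1) × 5.992 = 5.992 mol Cl2; 13.80 mol is available, so H2 is limiting.
n(HCl) = (2/1) × 5.992 = 11.98 mol
V(HCl) = nRT/P = 11.98 × 0.08206 × 968.15 / 9.54 = 99.77 L

99.8 L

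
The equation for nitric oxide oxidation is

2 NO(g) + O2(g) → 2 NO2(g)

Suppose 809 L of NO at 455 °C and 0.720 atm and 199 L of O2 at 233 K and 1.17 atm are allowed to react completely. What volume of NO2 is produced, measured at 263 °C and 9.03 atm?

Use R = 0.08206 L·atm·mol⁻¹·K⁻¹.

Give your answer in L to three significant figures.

n(NO) = PV/RT = (0.720 × 809) / (0.08206 × 728.15) = 9.748 mol
n(O2) = PV/RT = (1.17 × 199) / (0.08206 × 233) = 12.18 mol
For 9.748 mol NO, stoichiometry requires (1/2) × 9.748 = 4.874 mol O2; 12.18 mol is available, so NO is limiting.
n(NO2) = (2/2) × 9.748 = 9.748 mol
V(NO2) = nRT/P = 9.748 × 0.08206 × 536.15 / 9.03 = 47.49 L

47.5 L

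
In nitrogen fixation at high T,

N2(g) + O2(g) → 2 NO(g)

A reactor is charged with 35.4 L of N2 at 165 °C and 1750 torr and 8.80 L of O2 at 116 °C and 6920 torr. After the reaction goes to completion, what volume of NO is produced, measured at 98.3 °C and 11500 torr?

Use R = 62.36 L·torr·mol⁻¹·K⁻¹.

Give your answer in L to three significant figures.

n(N2) = PV/RT = (1750 × 35.4) / (62.36 × 438.15) = 2.267 mol
n(O2) = PV/RT = (6920 × 8.80) / (62.36 × 389.15) = 2.509 mol
For 2.267 mol N2, stoichiometry requires (1/1) × 2.267 = 2.267 mol O2; 2.509 mol is available, so N2 is limiting.
n(NO) = (2/1) × 2.267 = 4.534 mol
V(NO) = nRT/P = 4.534 × 62.36 × 371.45 / 11500 = 9.133 L

9.13 L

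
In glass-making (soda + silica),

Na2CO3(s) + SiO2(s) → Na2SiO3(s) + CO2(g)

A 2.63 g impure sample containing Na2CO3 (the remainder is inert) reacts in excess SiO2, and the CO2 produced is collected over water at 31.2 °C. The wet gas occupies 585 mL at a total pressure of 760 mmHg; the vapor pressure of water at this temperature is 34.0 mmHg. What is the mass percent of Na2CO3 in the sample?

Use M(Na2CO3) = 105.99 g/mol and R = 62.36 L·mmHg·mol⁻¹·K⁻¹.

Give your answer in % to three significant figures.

P(CO2) = 760 − 34.0 = 726.0 mmHg
n(CO2) = PV/RT = (726.0 × 0.5850) / (62.36 × 304.35) = 0.02238 mol
n(Na2CO3) = (1/1) × 0.02238 = 0.02238 mol
m(Na2CO3) = 0.02238 × 105.99 = 2.372 g
%Na2CO3 = 2.372 / 2.63 × 100 = 90.19%

90.2 %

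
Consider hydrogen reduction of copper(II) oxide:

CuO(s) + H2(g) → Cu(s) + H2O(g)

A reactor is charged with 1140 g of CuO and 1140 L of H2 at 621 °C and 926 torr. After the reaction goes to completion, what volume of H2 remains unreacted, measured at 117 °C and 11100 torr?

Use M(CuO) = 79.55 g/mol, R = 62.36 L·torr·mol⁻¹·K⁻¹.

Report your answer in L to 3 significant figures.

n(CuO) = 1140 / 79.55 = 14.33 mol
n(H2) = PV/RT = (926 × 1140) / (62.36 × 894.15) = 18.93 mol
For 14.33 mol CuO, stoichiometry requires (1/1) × 14.33 = 14.33 mol H2; 18.93 mol is available, so CuO is limiting.
n(H2) consumed = (1/1) × 14.33 = 14.33 mol; remaining = 18.93 − 14.33 = 4.600 mol
V(H2) = nRT/P = 4.600 × 62.36 × 390.15 / 11100 = 10.08 L

10.1 L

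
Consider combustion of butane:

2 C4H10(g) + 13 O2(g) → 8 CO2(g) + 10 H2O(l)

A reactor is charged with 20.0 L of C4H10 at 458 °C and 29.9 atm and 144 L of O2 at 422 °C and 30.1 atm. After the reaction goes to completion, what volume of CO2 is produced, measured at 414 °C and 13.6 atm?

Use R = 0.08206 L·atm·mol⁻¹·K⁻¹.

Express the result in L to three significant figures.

n(C4H10) = PV/RT = (29.9 × 20.0) / (0.08206 × 731.15) = 9.967 mol
n(O2) = PV/RT = (30.1 × 144) / (0.08206 × 695.15) = 75.98 mol
For 9.967 mol C4H10, stoichiometry requires (13/2) × 9.967 = 64.79 mol O2; 75.98 mol is available, so C4H10 is limiting.
n(CO2) = (8/2) × 9.967 = 39.87 mol
V(CO2) = nRT/P = 39.87 × 0.08206 × 687.15 / 13.6 = 165.3 L

165 L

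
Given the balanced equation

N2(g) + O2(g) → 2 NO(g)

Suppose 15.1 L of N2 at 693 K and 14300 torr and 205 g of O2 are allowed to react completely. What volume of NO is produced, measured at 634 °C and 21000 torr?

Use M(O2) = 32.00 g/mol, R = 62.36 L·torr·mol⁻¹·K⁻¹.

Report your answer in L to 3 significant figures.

26.9 L

n(N2) = PV/RT = (14300 × 15.1) / (62.36 × 693) = 4.997 mol
n(O2) = 205 / 32.00 = 6.406 mol
For 4.997 mol N2, stoichiometry requires (1/1) × 4.997 = 4.997 mol O2; 6.406 mol is available, so N2 is limiting.
n(NO) = (2/1) × 4.997 = 9.994 mol
V(NO) = nRT/P = 9.994 × 62.36 × 907.15 / 21000 = 26.92 L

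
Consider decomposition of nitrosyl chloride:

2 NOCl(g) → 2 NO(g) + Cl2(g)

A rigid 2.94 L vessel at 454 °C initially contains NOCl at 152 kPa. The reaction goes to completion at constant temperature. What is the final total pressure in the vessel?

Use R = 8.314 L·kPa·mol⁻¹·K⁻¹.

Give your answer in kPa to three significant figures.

228 kPa

Rigid vessel, constant T ⇒ P scales with total gas moles (2 → 3).
P_final = (3/2) × 152 = 228.0 kPa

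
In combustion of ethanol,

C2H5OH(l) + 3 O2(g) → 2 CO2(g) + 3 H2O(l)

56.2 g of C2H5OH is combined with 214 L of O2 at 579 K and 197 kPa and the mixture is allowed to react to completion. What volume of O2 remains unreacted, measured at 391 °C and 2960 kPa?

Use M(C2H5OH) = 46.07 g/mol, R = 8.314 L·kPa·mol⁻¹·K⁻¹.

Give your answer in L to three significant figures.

9.51 L

n(C2H5OH) = 56.2 / 46.07 = 1.220 mol
n(O2) = PV/RT = (197 × 214) / (8.314 × 579) = 8.758 mol
For 1.220 mol C2H5OH, stoichiometry requires (3/1) × 1.220 = 3.660 mol O2; 8.758 mol is available, so C2H5OH is limiting.
n(O2) consumed = (3/1) × 1.220 = 3.660 mol; remaining = 8.758 − 3.660 = 5.098 mol
V(O2) = nRT/P = 5.098 × 8.314 × 664.15 / 2960 = 9.510 L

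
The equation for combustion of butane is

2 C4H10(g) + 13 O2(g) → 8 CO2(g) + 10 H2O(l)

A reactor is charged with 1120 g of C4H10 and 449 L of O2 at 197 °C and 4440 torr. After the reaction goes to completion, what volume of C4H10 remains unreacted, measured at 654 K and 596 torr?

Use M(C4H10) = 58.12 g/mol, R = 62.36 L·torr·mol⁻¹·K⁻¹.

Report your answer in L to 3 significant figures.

603 L

n(C4H10) = 1120 / 58.12 = 19.27 mol
n(O2) = PV/RT = (4440 × 449) / (62.36 × 470.15) = 68.00 mol
For 19.27 mol C4H10, stoichiometry requires (13/2) × 19.27 = 125.3 mol O2; 68.00 mol is available, so O2 is limiting.
n(C4H10) consumed = (2/13) × 68.00 = 10.46 mol; remaining = 19.27 − 10.46 = 8.810 mol
V(C4H10) = nRT/P = 8.810 × 62.36 × 654 / 596 = 602.9 L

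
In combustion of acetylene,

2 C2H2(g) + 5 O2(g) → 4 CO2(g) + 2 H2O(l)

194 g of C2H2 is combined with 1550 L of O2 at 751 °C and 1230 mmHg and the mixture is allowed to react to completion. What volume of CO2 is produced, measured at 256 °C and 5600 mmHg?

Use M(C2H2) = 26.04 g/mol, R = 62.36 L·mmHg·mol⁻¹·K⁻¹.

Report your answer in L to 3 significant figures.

n(C2H2) = 194 / 26.04 = 7.450 mol
n(O2) = PV/RT = (1230 × 1550) / (62.36 × 1024.15) = 29.85 mol
For 7.450 mol C2H2, stoichiometry requires (5/2) × 7.450 = 18.62 mol O2; 29.85 mol is available, so C2H2 is limiting.
n(CO2) = (4/2) × 7.450 = 14.90 mol
V(CO2) = nRT/P = 14.90 × 62.36 × 529.15 / 5600 = 87.80 L

87.8 L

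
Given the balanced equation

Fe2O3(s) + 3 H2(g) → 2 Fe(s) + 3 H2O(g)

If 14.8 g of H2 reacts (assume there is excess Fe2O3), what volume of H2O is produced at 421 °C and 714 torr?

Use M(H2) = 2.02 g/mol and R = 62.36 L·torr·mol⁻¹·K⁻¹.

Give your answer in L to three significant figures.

444 L

n(H2) = 14.80 / 2.02 = 7.327 mol
n(H2O) = (3/3) × 7.327 = 7.327 mol
V = nRT/P = 7.327 × 62.36 × 694.15 / 714 = 444.2 L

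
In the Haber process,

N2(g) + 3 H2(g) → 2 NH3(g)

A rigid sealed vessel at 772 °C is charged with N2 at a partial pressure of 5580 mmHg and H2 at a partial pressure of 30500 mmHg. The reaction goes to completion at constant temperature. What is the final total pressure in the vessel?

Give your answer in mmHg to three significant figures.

24900 mmHg

Because the vessel is rigid and T is held at 772 °C, work the stoichiometry in partial pressures (P_i = n_iRT/V).
P(H2) required for 5580 mmHg of N2 = (3/1) × 5580 = 16740 mmHg; available 30500 mmHg, so N2 is limiting.
P(H2) remaining = 30500 − (3/1) × 5580 = 13760 mmHg
P(gaseous products) = (2)/1 × 5580 = 11160 mmHg
P_total at 772 °C = 13760 + 11160 = 24920 mmHg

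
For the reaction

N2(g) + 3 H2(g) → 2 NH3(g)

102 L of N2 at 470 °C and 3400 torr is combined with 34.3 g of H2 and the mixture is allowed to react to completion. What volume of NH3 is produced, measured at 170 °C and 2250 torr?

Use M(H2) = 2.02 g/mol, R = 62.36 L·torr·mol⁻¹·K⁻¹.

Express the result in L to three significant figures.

139 L

n(N2) = PV/RT = (3400 × 102) / (62.36 × 743.15) = 7.483 mol
n(H2) = 34.3 / 2.02 = 16.98 mol
For 7.483 mol N2, stoichiometry requires (3/1) × 7.483 = 22.45 mol H2; 16.98 mol is available, so H2 is limiting.
n(NH3) = (2/3) × 16.98 = 11.32 mol
V(NH3) = nRT/P = 11.32 × 62.36 × 443.15 / 2250 = 139.0 L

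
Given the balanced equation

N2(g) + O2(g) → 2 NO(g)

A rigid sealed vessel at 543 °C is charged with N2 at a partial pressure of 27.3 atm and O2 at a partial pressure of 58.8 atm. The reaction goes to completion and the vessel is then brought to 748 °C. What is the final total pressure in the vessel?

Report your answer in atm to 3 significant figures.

108 atm

Because the vessel is rigid and T is held at 543 °C, work the stoichiometry in partial pressures (P_i = n_iRT/V).
P(O2) required for 27.3 atm of N2 = (1/1) × 27.3 = 27.30 atm; available 58.8 atm, so N2 is limiting.
P(O2) remaining = 58.8 − (1/1) × 27.3 = 31.50 atm
P(gaseous products) = (2)/1 × 27.3 = 54.60 atm
P_total at 543 °C = 31.50 + 54.60 = 86.10 atm
Scaling to 748 °C: P = 86.10 × 1021.15/816.15 = 107.7 atm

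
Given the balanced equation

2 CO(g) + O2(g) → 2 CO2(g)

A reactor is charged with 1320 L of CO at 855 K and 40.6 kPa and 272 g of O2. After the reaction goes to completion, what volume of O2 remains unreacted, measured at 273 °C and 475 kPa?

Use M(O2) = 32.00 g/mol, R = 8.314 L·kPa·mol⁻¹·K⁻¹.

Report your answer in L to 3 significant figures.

45.2 L

n(CO) = PV/RT = (40.6 × 1320) / (8.314 × 855) = 7.539 mol
n(O2) = 272 / 32.00 = 8.500 mol
For 7.539 mol CO, stoichiometry requires (1/2) × 7.539 = 3.769 mol O2; 8.500 mol is available, so CO is limiting.
n(O2) consumed = (1/2) × 7.539 = 3.769 mol; remaining = 8.500 − 3.769 = 4.731 mol
V(O2) = nRT/P = 4.731 × 8.314 × 546.15 / 475 = 45.23 L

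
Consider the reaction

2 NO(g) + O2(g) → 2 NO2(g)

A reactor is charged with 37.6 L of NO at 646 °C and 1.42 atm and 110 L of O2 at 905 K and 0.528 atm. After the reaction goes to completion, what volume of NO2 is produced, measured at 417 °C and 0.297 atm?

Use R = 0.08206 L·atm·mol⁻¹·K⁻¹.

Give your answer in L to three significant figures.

135 L

n(NO) = PV/RT = (1.42 × 37.6) / (0.08206 × 919.15) = 0.7079 mol
n(O2) = PV/RT = (0.528 × 110) / (0.08206 × 905) = 0.7821 mol
For 0.7079 mol NO, stoichiometry requires (1/2) × 0.7079 = 0.3539 mol O2; 0.7821 mol is available, so NO is limiting.
n(NO2) = (2/2) × 0.7079 = 0.7079 mol
V(NO2) = nRT/P = 0.7079 × 0.08206 × 690.15 / 0.297 = 135.0 L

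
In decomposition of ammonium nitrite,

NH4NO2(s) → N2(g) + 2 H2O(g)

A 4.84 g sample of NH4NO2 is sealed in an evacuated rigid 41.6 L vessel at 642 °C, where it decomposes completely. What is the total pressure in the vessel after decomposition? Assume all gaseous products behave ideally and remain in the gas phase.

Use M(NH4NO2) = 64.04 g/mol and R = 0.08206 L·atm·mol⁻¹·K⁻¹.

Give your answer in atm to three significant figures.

n(NH4NO2) = 4.84 / 64.04 = 0.07558 mol
n(gas produced) = (3/1) × 0.07558 = 0.2267 mol
P = nRT/V = 0.2267 × 0.08206 × 915.15 / 41.6 = 0.4092 atm

0.409 atm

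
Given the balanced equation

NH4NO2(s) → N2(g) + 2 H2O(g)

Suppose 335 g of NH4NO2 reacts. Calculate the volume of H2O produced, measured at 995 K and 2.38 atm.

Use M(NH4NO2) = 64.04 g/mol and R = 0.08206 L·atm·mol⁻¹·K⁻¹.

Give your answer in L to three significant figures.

n(NH4NO2) = 335.0 / 64.04 = 5.231 mol
n(H2O) = (2/1) × 5.231 = 10.46 mol
V = nRT/P = 10.46 × 0.08206 × 995 / 2.38 = 358.8 L

359 L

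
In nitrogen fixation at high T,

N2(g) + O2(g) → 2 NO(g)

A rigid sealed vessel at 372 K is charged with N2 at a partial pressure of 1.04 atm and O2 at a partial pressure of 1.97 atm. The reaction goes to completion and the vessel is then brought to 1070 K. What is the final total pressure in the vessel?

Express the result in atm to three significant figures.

8.66 atm

At constant V, partial pressures at 372 K are proportional to moles, so apply stoichiometry directly to pressures.
P(O2) required for 1.04 atm of N2 = (1/1) × 1.04 = 1.040 atm; available 1.97 atm, so N2 is limiting.
P(O2) remaining = 1.97 − (1/1) × 1.04 = 0.9300 atm
P(gaseous products) = (2)/1 × 1.04 = 2.080 atm
P_total at 372 K = 0.9300 + 2.080 = 3.010 atm
Scaling to 1070 K: P = 3.010 × 1070/372 = 8.658 atm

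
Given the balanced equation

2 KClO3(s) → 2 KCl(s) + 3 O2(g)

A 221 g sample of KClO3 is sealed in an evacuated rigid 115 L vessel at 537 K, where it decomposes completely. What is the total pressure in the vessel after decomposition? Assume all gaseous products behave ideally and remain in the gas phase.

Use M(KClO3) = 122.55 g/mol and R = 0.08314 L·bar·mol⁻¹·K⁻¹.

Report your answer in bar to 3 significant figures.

1.05 bar

n(KClO3) = 221 / 122.55 = 1.803 mol
n(gas produced) = (3/2) × 1.803 = 2.704 mol
P = nRT/V = 2.704 × 0.08314 × 537 / 115 = 1.050 bar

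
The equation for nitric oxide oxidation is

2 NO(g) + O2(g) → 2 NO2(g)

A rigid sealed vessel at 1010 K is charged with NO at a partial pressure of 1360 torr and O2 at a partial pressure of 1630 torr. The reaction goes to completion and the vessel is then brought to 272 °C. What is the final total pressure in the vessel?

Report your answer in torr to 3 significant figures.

1250 torr

At constant V, partial pressures at 1010 K are proportional to moles, so apply stoichiometry directly to pressures.
P(O2) required for 1360 torr of NO = (1/2) × 1360 = 680.0 torr; available 1630 torr, so NO is limiting.
P(O2) remaining = 1630 − (1/2) × 1360 = 950.0 torr
P(gaseous products) = (2)/2 × 1360 = 1360 torr
P_total at 1010 K = 950.0 + 1360 = 2310 torr
Scaling to 272 °C: P = 2310 × 545.15/1010 = 1247 torr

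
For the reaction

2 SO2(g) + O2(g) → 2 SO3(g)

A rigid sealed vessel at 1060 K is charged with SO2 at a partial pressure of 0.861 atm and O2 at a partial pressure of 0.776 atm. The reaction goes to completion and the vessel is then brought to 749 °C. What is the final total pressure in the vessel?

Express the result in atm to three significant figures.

1.16 atm

Because the vessel is rigid and T is held at 1060 K, work the stoichiometry in partial pressures (P_i = n_iRT/V).
P(O2) required for 0.861 atm of SO2 = (1/2) × 0.861 = 0.4305 atm; available 0.776 atm, so SO2 is limiting.
P(O2) remaining = 0.776 − (1/2) × 0.861 = 0.3455 atm
P(gaseous products) = (2)/2 × 0.861 = 0.8610 atm
P_total at 1060 K = 0.3455 + 0.8610 = 1.206 atm
Scaling to 749 °C: P = 1.206 × 1022.15/1060 = 1.163 atm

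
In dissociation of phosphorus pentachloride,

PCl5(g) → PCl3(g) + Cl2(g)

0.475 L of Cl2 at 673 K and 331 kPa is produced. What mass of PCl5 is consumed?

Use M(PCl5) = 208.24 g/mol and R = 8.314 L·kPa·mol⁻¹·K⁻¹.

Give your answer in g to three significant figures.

5.85 g

n(Cl2) = PV/RT = (331 × 0.475) / (8.314 × 673) = 0.02810 mol
n(PCl5) = (1/1) × 0.02810 = 0.02810 mol
m(PCl5) = 0.02810 × 208.24 = 5.852 g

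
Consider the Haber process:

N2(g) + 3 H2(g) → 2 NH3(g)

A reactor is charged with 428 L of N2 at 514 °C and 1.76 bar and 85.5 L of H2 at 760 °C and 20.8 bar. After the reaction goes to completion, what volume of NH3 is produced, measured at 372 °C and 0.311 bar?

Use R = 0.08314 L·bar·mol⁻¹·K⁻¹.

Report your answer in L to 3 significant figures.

2380 L

n(N2) = PV/RT = (1.76 × 428) / (0.08314 × 787.15) = 11.51 mol
n(H2) = PV/RT = (20.8 × 85.5) / (0.08314 × 1033.15) = 20.70 mol
For 11.51 mol N2, stoichiometry requires (3/1) × 11.51 = 34.53 mol H2; 20.70 mol is available, so H2 is limiting.
n(NH3) = (2/3) × 20.70 = 13.80 mol
V(NH3) = nRT/P = 13.80 × 0.08314 × 645.15 / 0.311 = 2380 L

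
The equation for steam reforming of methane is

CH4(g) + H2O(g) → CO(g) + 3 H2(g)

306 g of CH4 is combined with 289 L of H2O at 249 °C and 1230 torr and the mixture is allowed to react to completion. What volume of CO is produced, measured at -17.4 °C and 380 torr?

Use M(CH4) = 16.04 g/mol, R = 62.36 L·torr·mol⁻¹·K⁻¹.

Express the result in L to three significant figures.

n(CH4) = 306 / 16.04 = 19.08 mol
n(H2O) = PV/RT = (1230 × 289) / (62.36 × 522.15) = 10.92 mol
For 19.08 mol CH4, stoichiometry requires (1/1) × 19.08 = 19.08 mol H2O; 10.92 mol is available, so H2O is limiting.
n(CO) = (1/1) × 10.92 = 10.92 mol
V(CO) = nRT/P = 10.92 × 62.36 × 255.75 / 380 = 458.3 L

458 L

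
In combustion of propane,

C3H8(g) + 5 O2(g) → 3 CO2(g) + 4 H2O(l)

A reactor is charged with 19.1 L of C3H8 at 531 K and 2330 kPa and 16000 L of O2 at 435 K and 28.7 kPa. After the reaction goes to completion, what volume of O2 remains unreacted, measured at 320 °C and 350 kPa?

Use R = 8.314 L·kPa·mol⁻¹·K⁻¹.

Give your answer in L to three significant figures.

1080 L

n(C3H8) = PV/RT = (2330 × 19.1) / (8.314 × 531) = 10.08 mol
n(O2) = PV/RT = (28.7 × 16000) / (8.314 × 435) = 127.0 mol
For 10.08 mol C3H8, stoichiometry requires (5/1) × 10.08 = 50.40 mol O2; 127.0 mol is available, so C3H8 is limiting.
n(O2) consumed = (5/1) × 10.08 = 50.40 mol; remaining = 127.0 − 50.40 = 76.60 mol
V(O2) = nRT/P = 76.60 × 8.314 × 593.15 / 350 = 1079 L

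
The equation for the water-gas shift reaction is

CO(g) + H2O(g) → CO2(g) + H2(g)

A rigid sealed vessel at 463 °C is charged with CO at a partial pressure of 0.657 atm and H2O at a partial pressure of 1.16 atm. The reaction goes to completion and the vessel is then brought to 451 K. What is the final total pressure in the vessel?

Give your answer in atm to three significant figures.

1.11 atm

Because the vessel is rigid and T is held at 463 °C, work the stoichiometry in partial pressures (P_i = n_iRT/V).
P(H2O) required for 0.657 atm of CO = (1/1) × 0.657 = 0.6570 atm; available 1.16 atm, so CO is limiting.
P(H2O) remaining = 1.16 − (1/1) × 0.657 = 0.5030 atm
P(gaseous products) = (1+1)/1 × 0.657 = 1.314 atm
P_total at 463 °C = 0.5030 + 1.314 = 1.817 atm
Scaling to 451 K: P = 1.817 × 451/736.15 = 1.113 atm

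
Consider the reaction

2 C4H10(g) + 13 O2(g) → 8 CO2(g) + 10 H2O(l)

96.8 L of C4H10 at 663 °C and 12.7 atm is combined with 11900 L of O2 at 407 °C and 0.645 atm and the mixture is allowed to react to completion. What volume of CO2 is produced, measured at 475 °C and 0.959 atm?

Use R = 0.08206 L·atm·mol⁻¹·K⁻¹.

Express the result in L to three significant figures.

n(C4H10) = PV/RT = (12.7 × 96.8) / (0.08206 × 936.15) = 16.00 mol
n(O2) = PV/RT = (0.645 × 11900) / (0.08206 × 680.15) = 137.5 mol
For 16.00 mol C4H10, stoichiometry requires (13/2) × 16.00 = 104.0 mol O2; 137.5 mol is available, so C4H10 is limiting.
n(CO2) = (8/2) × 16.00 = 64.00 mol
V(CO2) = nRT/P = 64.00 × 0.08206 × 748.15 / 0.959 = 4097 L

4100 L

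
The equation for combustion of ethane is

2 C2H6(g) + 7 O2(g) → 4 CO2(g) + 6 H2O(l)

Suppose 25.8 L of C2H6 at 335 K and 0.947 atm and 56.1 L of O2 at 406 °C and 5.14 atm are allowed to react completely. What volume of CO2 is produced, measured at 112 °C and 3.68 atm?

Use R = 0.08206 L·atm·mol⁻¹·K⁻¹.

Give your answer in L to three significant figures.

15.3 L

n(C2H6) = PV/RT = (0.947 × 25.8) / (0.08206 × 335) = 0.8888 mol
n(O2) = PV/RT = (5.14 × 56.1) / (0.08206 × 679.15) = 5.174 mol
For 0.8888 mol C2H6, stoichiometry requires (7/2) × 0.8888 = 3.111 mol O2; 5.174 mol is available, so C2H6 is limiting.
n(CO2) = (4/2) × 0.8888 = 1.778 mol
V(CO2) = nRT/P = 1.778 × 0.08206 × 385.15 / 3.68 = 15.27 L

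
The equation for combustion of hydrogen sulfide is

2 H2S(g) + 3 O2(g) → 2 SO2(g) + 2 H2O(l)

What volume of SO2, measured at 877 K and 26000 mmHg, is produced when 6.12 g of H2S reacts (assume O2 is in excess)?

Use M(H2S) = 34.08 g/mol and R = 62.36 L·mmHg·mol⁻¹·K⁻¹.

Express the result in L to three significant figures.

0.378 L

n(H2S) = 6.120 / 34.08 = 0.1796 mol
n(SO2) = (2/2) × 0.1796 = 0.1796 mol
V = nRT/P = 0.1796 × 62.36 × 877 / 26000 = 0.3778 L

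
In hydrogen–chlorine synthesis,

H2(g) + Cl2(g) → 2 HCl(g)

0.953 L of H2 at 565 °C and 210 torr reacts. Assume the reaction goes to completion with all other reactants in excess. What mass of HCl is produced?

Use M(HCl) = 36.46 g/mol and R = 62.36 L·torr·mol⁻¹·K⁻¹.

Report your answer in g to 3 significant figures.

0.279 g

n(H2) = PV/RT = (210 × 0.953) / (62.36 × 838.15) = 0.003829 mol
n(HCl) = (2/1) × 0.003829 = 0.007658 mol
m(HCl) = 0.007658 × 36.46 = 0.2792 g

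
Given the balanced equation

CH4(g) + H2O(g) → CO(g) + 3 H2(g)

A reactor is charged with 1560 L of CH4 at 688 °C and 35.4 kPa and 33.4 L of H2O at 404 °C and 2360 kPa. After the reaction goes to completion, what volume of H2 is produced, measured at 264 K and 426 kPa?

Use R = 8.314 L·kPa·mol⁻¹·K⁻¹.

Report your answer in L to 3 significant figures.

n(CH4) = PV/RT = (35.4 × 1560) / (8.314 × 961.15) = 6.911 mol
n(H2O) = PV/RT = (2360 × 33.4) / (8.314 × 677.15) = 14.00 mol
For 6.911 mol CH4, stoichiometry requires (1/1) × 6.911 = 6.911 mol H2O; 14.00 mol is available, so CH4 is limiting.
n(H2) = (3/1) × 6.911 = 20.73 mol
V(H2) = nRT/P = 20.73 × 8.314 × 264 / 426 = 106.8 L

107 L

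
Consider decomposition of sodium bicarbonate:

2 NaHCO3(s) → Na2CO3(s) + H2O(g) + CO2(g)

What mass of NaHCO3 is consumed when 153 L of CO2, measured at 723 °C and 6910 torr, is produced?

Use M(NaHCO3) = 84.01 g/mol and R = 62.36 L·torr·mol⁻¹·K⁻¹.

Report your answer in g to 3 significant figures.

n(CO2) = PV/RT = (6910 × 153) / (62.36 × 996.15) = 17.02 mol
n(NaHCO3) = (2/1) × 17.02 = 34.04 mol
m(NaHCO3) = 34.04 × 84.01 = 2860 g

2860 g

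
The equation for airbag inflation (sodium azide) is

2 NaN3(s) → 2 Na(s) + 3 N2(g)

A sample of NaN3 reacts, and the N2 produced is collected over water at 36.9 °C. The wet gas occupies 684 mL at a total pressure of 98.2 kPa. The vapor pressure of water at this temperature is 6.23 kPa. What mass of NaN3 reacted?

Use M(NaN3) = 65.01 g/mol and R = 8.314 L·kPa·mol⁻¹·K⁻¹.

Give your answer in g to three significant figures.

P(N2) = 98.2 − 6.23 = 91.97 kPa
n(N2) = PV/RT = (91.97 × 0.6840) / (8.314 × 310.05) = 0.02440 mol
n(NaN3) = (2/3) × 0.02440 = 0.01627 mol
m(NaN3) = 0.01627 × 65.01 = 1.058 g

1.06 g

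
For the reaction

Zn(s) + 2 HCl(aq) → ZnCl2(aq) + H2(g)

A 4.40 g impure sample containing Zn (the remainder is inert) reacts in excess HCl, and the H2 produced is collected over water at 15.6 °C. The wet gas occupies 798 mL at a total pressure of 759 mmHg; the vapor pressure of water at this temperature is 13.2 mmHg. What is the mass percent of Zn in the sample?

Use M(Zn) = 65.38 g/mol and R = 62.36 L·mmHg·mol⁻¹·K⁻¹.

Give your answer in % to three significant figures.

P(H2) = 759 − 13.2 = 745.8 mmHg
n(H2) = PV/RT = (745.8 × 0.7980) / (62.36 × 288.75) = 0.03305 mol
n(Zn) = (1/1) × 0.03305 = 0.03305 mol
m(Zn) = 0.03305 × 65.38 = 2.161 g
%Zn = 2.161 / 4.40 × 100 = 49.11%

49.1 %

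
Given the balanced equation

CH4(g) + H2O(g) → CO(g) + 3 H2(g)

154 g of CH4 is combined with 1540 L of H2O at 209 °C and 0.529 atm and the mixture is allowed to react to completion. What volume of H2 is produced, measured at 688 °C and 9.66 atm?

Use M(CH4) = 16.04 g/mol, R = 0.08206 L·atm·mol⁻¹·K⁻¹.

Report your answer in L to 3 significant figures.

n(CH4) = 154 / 16.04 = 9.601 mol
n(H2O) = PV/RT = (0.529 × 1540) / (0.08206 × 482.15) = 20.59 mol
For 9.601 mol CH4, stoichiometry requires (1/1) × 9.601 = 9.601 mol H2O; 20.59 mol is available, so CH4 is limiting.
n(H2) = (3/1) × 9.601 = 28.80 mol
V(H2) = nRT/P = 28.80 × 0.08206 × 961.15 / 9.66 = 235.1 L

235 L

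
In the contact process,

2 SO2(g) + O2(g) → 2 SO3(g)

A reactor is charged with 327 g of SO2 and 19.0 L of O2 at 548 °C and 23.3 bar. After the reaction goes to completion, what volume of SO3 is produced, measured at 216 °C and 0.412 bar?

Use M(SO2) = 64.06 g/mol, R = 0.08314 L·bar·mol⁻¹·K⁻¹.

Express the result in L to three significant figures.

504 L

n(SO2) = 327 / 64.06 = 5.105 mol
n(O2) = PV/RT = (23.3 × 19.0) / (0.08314 × 821.15) = 6.485 mol
For 5.105 mol SO2, stoichiometry requires (1/2) × 5.105 = 2.553 mol O2; 6.485 mol is available, so SO2 is limiting.
n(SO3) = (2/2) × 5.105 = 5.105 mol
V(SO3) = nRT/P = 5.105 × 0.08314 × 489.15 / 0.412 = 503.9 L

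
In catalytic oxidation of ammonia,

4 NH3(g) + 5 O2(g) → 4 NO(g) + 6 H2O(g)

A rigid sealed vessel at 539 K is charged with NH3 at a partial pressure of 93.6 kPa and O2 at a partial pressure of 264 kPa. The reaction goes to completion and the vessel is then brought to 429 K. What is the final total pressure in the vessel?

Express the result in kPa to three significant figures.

At constant V, partial pressures at 539 K are proportional to moles, so apply stoichiometry directly to pressures.
P(O2) required for 93.6 kPa of NH3 = (5/4) × 93.6 = 117.0 kPa; available 264 kPa, so NH3 is limiting.
P(O2) remaining = 264 − (5/4) × 93.6 = 147.0 kPa
P(gaseous products) = (4+6)/4 × 93.6 = 234.0 kPa
P_total at 539 K = 147.0 + 234.0 = 381.0 kPa
Scaling to 429 K: P = 381.0 × 429/539 = 303.2 kPa

303 kPa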